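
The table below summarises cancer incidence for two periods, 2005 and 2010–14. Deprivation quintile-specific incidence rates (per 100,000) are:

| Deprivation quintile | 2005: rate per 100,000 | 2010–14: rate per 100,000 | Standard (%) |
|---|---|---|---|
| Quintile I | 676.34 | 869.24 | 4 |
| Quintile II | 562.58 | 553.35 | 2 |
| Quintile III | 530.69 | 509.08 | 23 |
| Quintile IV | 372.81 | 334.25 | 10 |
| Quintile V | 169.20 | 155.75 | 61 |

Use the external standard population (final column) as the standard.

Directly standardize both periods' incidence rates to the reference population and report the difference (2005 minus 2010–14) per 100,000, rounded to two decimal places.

Standard weights: 0.04, 0.02, 0.23, 0.10, 0.61.
2005: 0.0400×676.34 + 0.0200×562.58 + 0.2300×530.69 + 0.1000×372.81 + 0.6100×169.20 = 300.8569 per 100,000.
2010–14: 0.0400×869.24 + 0.0200×553.35 + 0.2300×509.08 + 0.1000×334.25 + 0.6100×155.75 = 291.3575 per 100,000.
Difference = 300.8569 − 291.3575 = 9.4994.

9.50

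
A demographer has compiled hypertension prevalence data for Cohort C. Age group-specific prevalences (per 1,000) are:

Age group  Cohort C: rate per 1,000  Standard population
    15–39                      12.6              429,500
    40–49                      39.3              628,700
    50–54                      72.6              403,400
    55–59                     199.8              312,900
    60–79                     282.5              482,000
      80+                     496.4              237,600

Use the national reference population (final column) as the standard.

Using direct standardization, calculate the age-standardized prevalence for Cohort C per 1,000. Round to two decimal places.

150.77

Standard total = 2,494,100; weights = 0.1722, 0.2521, 0.1617, 0.1255, 0.1933, 0.0953.
Standardized rate: 0.1722×12.6 + 0.2521×39.3 + 0.1617×72.6 + 0.1255×199.8 + 0.1933×282.5 + 0.0953×496.4 = 150.7692 per 1,000.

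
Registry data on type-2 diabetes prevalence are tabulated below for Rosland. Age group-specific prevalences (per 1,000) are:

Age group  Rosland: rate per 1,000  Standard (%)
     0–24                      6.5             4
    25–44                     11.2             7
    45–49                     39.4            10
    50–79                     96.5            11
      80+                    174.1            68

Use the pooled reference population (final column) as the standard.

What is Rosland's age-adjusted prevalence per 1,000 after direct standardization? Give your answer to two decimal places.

Standard weights: 0.04, 0.07, 0.10, 0.11, 0.68.
Standardized rate: 0.0400×6.5 + 0.0700×11.2 + 0.1000×39.4 + 0.1100×96.5 + 0.6800×174.1 = 133.9870 per 1,000.

133.99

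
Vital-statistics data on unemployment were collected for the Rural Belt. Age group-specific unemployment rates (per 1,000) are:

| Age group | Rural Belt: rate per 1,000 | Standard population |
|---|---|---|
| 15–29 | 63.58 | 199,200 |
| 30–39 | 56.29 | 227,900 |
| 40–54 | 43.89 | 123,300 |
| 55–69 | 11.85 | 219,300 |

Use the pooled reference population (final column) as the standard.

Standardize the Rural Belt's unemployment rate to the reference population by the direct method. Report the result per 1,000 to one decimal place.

43.5

Standard total = 769,700; weights = 0.2588, 0.2961, 0.1602, 0.2849.
Standardized rate: 0.2588×63.58 + 0.2961×56.29 + 0.1602×43.89 + 0.2849×11.85 = 43.5286 per 1,000.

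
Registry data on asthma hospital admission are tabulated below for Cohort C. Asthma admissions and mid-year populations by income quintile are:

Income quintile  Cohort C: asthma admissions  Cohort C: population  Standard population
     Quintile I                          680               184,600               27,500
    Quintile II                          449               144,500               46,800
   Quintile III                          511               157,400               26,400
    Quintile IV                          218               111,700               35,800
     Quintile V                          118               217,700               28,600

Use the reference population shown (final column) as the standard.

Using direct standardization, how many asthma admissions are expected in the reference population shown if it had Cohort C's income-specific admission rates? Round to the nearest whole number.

418

Income-specific rates per 10,000 for Cohort C: 36.84, 31.07, 32.47, 19.52, 5.42.
Expected asthma admissions = Σ (standard pop × income-specific rate ÷ 10,000)
= 27,500×36.84/10,000 + 46,800×31.07/10,000 + 26,400×32.47/10,000 + 35,800×19.52/10,000 + 28,600×5.42/10,000
= 101.30 + 145.42 + 85.71 + 69.87 + 15.50 = 417.80.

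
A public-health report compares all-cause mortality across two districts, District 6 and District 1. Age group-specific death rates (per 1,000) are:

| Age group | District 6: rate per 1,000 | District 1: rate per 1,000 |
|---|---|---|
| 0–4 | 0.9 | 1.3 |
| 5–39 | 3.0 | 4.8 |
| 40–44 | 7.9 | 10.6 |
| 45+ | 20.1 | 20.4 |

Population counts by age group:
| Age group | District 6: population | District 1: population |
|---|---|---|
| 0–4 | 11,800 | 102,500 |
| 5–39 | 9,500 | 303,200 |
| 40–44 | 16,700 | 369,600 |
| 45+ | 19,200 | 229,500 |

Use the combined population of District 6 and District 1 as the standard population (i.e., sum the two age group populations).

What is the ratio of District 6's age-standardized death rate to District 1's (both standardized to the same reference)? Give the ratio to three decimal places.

Combined standard total = 1,062,000; weights = 0.1076, 0.2944, 0.3637, 0.2342.
District 6: 0.1076×0.9 + 0.2944×3.0 + 0.3637×7.9 + 0.2342×20.1 = 8.5608 per 1,000.
District 1: 0.1076×1.3 + 0.2944×4.8 + 0.3637×10.6 + 0.2342×20.4 = 10.1863 per 1,000.
Ratio = 8.5608 ÷ 10.1863 = 0.84043.

0.840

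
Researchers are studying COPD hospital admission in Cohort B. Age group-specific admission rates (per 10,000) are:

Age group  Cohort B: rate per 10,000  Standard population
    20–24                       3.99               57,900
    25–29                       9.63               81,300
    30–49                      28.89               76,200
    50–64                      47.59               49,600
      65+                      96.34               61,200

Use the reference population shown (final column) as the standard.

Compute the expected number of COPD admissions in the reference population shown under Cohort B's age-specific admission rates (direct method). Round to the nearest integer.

1147

Expected COPD admissions = Σ (standard pop × age-specific rate ÷ 10,000)
= 57,900×3.99/10,000 + 81,300×9.63/10,000 + 76,200×28.89/10,000 + 49,600×47.59/10,000 + 61,200×96.34/10,000
= 23.10 + 78.29 + 220.14 + 236.05 + 589.60 = 1147.18.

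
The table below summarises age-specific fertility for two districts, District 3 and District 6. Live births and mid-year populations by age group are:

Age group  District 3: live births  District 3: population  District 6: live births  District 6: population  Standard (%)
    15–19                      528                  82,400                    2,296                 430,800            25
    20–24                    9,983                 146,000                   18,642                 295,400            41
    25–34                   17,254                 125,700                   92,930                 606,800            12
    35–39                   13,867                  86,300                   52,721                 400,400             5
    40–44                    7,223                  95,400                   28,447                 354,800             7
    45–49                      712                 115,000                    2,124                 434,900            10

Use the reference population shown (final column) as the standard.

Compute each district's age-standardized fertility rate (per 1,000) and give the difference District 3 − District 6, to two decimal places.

1.79

Age-specific rates per 1,000 for District 3: 6.408, 68.377, 137.263, 160.684, 75.713, 6.191.
For District 6: 5.330, 63.108, 153.148, 131.671, 80.178, 4.884.
Standard weights: 0.25, 0.41, 0.12, 0.05, 0.07, 0.10.
District 3: 0.2500×6.408 + 0.4100×68.377 + 0.1200×137.263 + 0.0500×160.684 + 0.0700×75.713 + 0.1000×6.191 = 60.0612 per 1,000.
District 6: 0.2500×5.330 + 0.4100×63.108 + 0.1200×153.148 + 0.0500×131.671 + 0.0700×80.178 + 0.1000×4.884 = 58.2686 per 1,000.
Difference = 60.0612 − 58.2686 = 1.7926.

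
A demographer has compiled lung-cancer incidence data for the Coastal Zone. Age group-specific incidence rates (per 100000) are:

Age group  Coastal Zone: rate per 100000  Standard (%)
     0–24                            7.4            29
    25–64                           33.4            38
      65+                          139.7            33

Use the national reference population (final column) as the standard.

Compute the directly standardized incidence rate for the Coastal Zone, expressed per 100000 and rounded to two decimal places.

Standard weights: 0.29, 0.38, 0.33.
Standardized rate: 0.2900×7.4 + 0.3800×33.4 + 0.3300×139.7 = 60.9390 per 100000.

60.94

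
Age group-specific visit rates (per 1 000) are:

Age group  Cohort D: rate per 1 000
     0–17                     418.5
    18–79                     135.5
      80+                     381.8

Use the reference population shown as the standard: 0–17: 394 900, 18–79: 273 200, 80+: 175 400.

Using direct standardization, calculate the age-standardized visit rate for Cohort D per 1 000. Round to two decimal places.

Standard total = 843 500; weights = 0.4682, 0.3239, 0.2079.
Standardized rate: 0.4682×418.5 + 0.3239×135.5 + 0.2079×381.8 = 319.2080 per 1 000.

319.21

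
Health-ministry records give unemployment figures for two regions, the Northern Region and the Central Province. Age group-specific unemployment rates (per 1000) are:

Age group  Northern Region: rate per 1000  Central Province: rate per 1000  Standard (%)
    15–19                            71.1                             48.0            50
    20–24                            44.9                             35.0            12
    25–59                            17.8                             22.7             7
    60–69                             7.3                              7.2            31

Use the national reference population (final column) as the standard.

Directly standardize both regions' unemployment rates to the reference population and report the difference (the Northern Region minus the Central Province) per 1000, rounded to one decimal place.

Standard weights: 0.50, 0.12, 0.07, 0.31.
The Northern Region: 0.5000×71.1 + 0.1200×44.9 + 0.0700×17.8 + 0.3100×7.3 = 44.4470 per 1000.
The Central Province: 0.5000×48.0 + 0.1200×35.0 + 0.0700×22.7 + 0.3100×7.2 = 32.0210 per 1000.
Difference = 44.4470 − 32.0210 = 12.4260.

12.4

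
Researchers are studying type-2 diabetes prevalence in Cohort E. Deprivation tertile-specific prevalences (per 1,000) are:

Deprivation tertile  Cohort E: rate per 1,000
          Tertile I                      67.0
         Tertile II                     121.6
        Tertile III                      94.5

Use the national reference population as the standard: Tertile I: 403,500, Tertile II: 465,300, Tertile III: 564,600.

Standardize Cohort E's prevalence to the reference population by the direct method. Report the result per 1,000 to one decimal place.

95.6

Standard total = 1,433,400; weights = 0.2815, 0.3246, 0.3939.
Standardized rate: 0.2815×67.0 + 0.3246×121.6 + 0.3939×94.5 = 95.5558 per 1,000.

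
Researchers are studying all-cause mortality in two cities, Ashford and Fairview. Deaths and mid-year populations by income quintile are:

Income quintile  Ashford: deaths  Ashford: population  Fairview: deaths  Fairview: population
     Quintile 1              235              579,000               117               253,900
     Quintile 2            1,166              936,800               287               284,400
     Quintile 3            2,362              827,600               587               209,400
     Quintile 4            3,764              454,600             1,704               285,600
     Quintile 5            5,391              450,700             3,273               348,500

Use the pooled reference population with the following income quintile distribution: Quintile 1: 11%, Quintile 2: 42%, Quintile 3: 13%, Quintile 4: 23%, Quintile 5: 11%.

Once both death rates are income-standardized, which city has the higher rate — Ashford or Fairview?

Ashford

Income-specific rates per 100,000 for Ashford: 40.59, 124.47, 285.40, 827.98, 1196.14.
For Fairview: 46.08, 100.91, 280.32, 596.64, 939.17.
Standard weights: 0.11, 0.42, 0.13, 0.23, 0.11.
Ashford: 0.1100×40.59 + 0.4200×124.47 + 0.1300×285.40 + 0.2300×827.98 + 0.1100×1196.14 = 415.8538 per 100,000.
Fairview: 0.1100×46.08 + 0.4200×100.91 + 0.1300×280.32 + 0.2300×596.64 + 0.1100×939.17 = 324.4305 per 100,000.
The crude rates (397.64 vs 431.90) would put Fairview higher, but that reflects its income composition; once standardized to a common income structure, Ashford has the higher underlying rate.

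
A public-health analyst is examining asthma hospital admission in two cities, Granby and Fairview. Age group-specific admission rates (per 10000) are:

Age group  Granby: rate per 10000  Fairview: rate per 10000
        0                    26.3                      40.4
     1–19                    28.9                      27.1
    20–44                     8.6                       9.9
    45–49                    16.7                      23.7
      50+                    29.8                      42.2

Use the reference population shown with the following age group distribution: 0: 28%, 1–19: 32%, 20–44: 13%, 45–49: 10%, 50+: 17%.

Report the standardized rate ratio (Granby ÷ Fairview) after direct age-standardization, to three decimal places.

Standard weights: 0.28, 0.32, 0.13, 0.10, 0.17.
Granby: 0.2800×26.3 + 0.3200×28.9 + 0.1300×8.6 + 0.1000×16.7 + 0.1700×29.8 = 24.4660 per 10000.
Fairview: 0.2800×40.4 + 0.3200×27.1 + 0.1300×9.9 + 0.1000×23.7 + 0.1700×42.2 = 30.8150 per 10000.
Ratio = 24.4660 ÷ 30.8150 = 0.79396.

0.794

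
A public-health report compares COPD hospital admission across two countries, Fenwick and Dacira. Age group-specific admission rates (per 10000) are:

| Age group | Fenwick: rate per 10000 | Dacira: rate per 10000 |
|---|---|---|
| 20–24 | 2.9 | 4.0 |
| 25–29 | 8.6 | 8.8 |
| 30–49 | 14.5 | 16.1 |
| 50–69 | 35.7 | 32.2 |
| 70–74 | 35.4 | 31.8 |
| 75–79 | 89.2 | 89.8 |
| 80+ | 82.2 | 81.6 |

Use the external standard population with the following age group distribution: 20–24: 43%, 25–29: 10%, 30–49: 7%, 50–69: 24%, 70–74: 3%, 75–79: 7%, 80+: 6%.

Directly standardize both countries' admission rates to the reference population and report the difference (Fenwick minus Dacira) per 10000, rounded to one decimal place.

Standard weights: 0.43, 0.10, 0.07, 0.24, 0.03, 0.07, 0.06.
Fenwick: 0.4300×2.9 + 0.1000×8.6 + 0.0700×14.5 + 0.2400×35.7 + 0.0300×35.4 + 0.0700×89.2 + 0.0600×82.2 = 23.9280 per 10000.
Dacira: 0.4300×4.0 + 0.1000×8.8 + 0.0700×16.1 + 0.2400×32.2 + 0.0300×31.8 + 0.0700×89.8 + 0.0600×81.6 = 23.5910 per 10000.
Difference = 23.9280 − 23.5910 = 0.3370.

0.3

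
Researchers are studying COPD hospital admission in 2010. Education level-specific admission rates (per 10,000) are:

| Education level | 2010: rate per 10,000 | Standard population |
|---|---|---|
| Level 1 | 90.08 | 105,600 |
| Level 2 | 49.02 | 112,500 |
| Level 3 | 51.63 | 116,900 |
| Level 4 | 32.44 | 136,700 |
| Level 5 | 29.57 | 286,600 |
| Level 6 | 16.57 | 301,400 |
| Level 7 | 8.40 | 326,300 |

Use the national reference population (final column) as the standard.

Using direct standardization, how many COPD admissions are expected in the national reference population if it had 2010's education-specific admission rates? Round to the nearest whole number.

4171

Expected COPD admissions = Σ (standard pop × education-specific rate ÷ 10,000)
= 105,600×90.08/10,000 + 112,500×49.02/10,000 + 116,900×51.63/10,000 + 136,700×32.44/10,000 + 286,600×29.57/10,000 + 301,400×16.57/10,000 + 326,300×8.40/10,000
= 951.24 + 551.48 + 603.55 + 443.45 + 847.48 + 499.42 + 274.09 = 4170.72.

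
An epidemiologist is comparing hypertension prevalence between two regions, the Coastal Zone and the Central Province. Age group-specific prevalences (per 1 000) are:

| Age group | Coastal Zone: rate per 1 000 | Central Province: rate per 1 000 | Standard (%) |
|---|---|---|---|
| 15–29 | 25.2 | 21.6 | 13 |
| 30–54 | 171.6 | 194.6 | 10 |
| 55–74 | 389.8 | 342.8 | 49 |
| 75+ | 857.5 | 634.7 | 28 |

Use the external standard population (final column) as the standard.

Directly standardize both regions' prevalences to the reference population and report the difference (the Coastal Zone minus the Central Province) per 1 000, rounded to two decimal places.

83.58

Standard weights: 0.13, 0.10, 0.49, 0.28.
The Coastal Zone: 0.1300×25.2 + 0.1000×171.6 + 0.4900×389.8 + 0.2800×857.5 = 451.5380 per 1 000.
The Central Province: 0.1300×21.6 + 0.1000×194.6 + 0.4900×342.8 + 0.2800×634.7 = 367.9560 per 1 000.
Difference = 451.5380 − 367.9560 = 83.5820.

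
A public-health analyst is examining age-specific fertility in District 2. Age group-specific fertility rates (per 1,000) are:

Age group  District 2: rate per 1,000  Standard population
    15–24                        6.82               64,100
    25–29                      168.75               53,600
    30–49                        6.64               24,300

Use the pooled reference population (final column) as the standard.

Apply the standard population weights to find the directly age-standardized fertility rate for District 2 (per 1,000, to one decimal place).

Standard total = 142,000; weights = 0.4514, 0.3775, 0.1711.
Standardized rate: 0.4514×6.82 + 0.3775×168.75 + 0.1711×6.64 = 67.9121 per 1,000.

67.9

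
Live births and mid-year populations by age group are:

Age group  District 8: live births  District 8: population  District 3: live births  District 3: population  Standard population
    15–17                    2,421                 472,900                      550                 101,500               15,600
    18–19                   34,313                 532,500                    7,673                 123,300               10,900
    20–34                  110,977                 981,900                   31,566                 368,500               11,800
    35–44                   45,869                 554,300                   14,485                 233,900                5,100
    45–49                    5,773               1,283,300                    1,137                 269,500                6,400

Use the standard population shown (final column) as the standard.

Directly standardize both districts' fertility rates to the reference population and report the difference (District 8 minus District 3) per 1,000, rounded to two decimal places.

9.04

Age-specific rates per 1,000 for District 8: 5.119, 64.438, 113.023, 82.751, 4.499.
For District 3: 5.419, 62.230, 85.661, 61.928, 4.219.
Standard total = 49,800; weights = 0.3133, 0.2189, 0.2369, 0.1024, 0.1285.
District 8: 0.3133×5.119 + 0.2189×64.438 + 0.2369×113.023 + 0.1024×82.751 + 0.1285×4.499 = 51.5406 per 1,000.
District 3: 0.3133×5.419 + 0.2189×62.230 + 0.2369×85.661 + 0.1024×61.928 + 0.1285×4.219 = 42.4995 per 1,000.
Difference = 51.5406 − 42.4995 = 9.0411.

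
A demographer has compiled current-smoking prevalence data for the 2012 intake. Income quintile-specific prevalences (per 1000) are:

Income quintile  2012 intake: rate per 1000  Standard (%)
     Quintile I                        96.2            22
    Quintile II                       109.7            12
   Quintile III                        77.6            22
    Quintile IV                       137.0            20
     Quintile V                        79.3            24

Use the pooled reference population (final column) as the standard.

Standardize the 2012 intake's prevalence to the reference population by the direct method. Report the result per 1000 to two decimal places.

Standard weights: 0.22, 0.12, 0.22, 0.20, 0.24.
Standardized rate: 0.2200×96.2 + 0.1200×109.7 + 0.2200×77.6 + 0.2000×137.0 + 0.2400×79.3 = 97.8320 per 1000.

97.83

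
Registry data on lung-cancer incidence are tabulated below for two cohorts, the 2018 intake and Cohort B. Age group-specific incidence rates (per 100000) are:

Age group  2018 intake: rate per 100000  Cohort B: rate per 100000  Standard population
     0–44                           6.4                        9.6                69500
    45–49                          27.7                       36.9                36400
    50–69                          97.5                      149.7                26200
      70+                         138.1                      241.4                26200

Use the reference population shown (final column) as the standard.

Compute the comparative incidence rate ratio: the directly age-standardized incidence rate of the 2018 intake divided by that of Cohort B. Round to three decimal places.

Standard total = 158300; weights = 0.4390, 0.2299, 0.1655, 0.1655.
The 2018 intake: 0.4390×6.4 + 0.2299×27.7 + 0.1655×97.5 + 0.1655×138.1 = 48.1731 per 100000.
Cohort B: 0.4390×9.6 + 0.2299×36.9 + 0.1655×149.7 + 0.1655×241.4 = 77.4301 per 100000.
Ratio = 48.1731 ÷ 77.4301 = 0.62215.

0.622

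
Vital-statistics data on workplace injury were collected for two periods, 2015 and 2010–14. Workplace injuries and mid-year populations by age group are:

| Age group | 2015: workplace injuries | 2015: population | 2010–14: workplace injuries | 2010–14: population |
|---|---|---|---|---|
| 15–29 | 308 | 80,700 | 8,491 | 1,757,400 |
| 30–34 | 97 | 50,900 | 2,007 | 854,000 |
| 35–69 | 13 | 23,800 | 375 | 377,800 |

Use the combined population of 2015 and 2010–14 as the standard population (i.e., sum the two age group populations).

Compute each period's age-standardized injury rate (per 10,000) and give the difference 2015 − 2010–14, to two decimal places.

-7.78

Age-specific rates per 10,000 for 2015: 38.17, 19.06, 5.46.
For 2010–14: 48.32, 23.50, 9.93.
Combined standard total = 3,144,600; weights = 0.5845, 0.2878, 0.1277.
2015: 0.5845×38.17 + 0.2878×19.06 + 0.1277×5.46 = 28.4905 per 10,000.
2010–14: 0.5845×48.32 + 0.2878×23.50 + 0.1277×9.93 = 36.2722 per 10,000.
Difference = 28.4905 − 36.2722 = -7.7817.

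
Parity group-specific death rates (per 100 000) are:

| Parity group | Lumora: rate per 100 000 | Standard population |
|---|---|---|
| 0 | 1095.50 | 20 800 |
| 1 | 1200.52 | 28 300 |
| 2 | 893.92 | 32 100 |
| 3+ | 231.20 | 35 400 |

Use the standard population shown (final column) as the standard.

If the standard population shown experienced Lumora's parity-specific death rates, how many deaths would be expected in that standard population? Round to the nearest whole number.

936

Expected deaths = Σ (standard pop × parity-specific rate ÷ 100 000)
= 20 800×1095.50/100 000 + 28 300×1200.52/100 000 + 32 100×893.92/100 000 + 35 400×231.20/100 000
= 227.86 + 339.75 + 286.95 + 81.84 = 936.40.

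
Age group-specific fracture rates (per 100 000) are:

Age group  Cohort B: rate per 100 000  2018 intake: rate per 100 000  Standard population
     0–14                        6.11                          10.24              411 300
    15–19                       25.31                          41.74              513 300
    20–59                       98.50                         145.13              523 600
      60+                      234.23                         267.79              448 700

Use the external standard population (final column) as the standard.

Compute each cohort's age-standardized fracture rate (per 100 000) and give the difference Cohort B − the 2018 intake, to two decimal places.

Standard total = 1 896 900; weights = 0.2168, 0.2706, 0.2760, 0.2365.
Cohort B: 0.2168×6.11 + 0.2706×25.31 + 0.2760×98.50 + 0.2365×234.23 = 90.7682 per 100 000.
The 2018 intake: 0.2168×10.24 + 0.2706×41.74 + 0.2760×145.13 + 0.2365×267.79 = 116.9193 per 100 000.
Difference = 90.7682 − 116.9193 = -26.1511.

-26.15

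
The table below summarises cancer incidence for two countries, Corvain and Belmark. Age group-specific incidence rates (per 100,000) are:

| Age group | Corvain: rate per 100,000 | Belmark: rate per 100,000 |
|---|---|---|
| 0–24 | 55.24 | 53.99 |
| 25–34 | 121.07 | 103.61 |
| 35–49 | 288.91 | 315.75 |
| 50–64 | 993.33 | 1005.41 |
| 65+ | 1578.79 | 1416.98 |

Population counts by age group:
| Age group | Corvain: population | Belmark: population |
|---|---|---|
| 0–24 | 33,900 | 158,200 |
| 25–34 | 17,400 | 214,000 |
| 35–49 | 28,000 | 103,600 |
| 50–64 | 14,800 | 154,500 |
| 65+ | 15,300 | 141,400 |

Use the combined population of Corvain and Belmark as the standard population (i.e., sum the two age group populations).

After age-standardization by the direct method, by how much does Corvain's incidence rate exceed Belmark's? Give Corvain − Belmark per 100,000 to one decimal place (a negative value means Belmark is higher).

Combined standard total = 881,100; weights = 0.2180, 0.2626, 0.1494, 0.1921, 0.1778.
Corvain: 0.2180×55.24 + 0.2626×121.07 + 0.1494×288.91 + 0.1921×993.33 + 0.1778×1578.79 = 558.6368 per 100,000.
Belmark: 0.2180×53.99 + 0.2626×103.61 + 0.1494×315.75 + 0.1921×1005.41 + 0.1778×1416.98 = 531.3315 per 100,000.
Difference = 558.6368 − 531.3315 = 27.3053.

27.3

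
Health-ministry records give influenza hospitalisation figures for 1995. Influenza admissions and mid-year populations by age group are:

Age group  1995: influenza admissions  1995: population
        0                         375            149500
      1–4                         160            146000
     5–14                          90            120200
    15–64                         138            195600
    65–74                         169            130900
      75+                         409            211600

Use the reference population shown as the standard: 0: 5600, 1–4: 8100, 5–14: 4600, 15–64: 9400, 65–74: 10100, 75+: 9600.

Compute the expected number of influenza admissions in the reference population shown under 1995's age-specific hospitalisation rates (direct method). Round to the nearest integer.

Age-specific rates per 100000 for 1995: 250.84, 109.59, 74.88, 70.55, 129.11, 193.29.
Expected influenza admissions = Σ (standard pop × age-specific rate ÷ 100000)
= 5600×250.84/100000 + 8100×109.59/100000 + 4600×74.88/100000 + 9400×70.55/100000 + 10100×129.11/100000 + 9600×193.29/100000
= 14.05 + 8.88 + 3.44 + 6.63 + 13.04 + 18.56 = 64.60.

65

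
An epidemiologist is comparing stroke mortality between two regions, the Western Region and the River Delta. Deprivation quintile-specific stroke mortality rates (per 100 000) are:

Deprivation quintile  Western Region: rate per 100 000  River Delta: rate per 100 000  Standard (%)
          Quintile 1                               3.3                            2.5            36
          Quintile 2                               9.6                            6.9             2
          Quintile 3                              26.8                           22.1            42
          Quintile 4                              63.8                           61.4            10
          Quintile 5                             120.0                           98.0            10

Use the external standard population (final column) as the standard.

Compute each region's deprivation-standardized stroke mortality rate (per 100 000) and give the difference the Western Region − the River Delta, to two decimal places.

4.76

Standard weights: 0.36, 0.02, 0.42, 0.10, 0.10.
The Western Region: 0.3600×3.3 + 0.0200×9.6 + 0.4200×26.8 + 0.1000×63.8 + 0.1000×120.0 = 31.0160 per 100 000.
The River Delta: 0.3600×2.5 + 0.0200×6.9 + 0.4200×22.1 + 0.1000×61.4 + 0.1000×98.0 = 26.2600 per 100 000.
Difference = 31.0160 − 26.2600 = 4.7560.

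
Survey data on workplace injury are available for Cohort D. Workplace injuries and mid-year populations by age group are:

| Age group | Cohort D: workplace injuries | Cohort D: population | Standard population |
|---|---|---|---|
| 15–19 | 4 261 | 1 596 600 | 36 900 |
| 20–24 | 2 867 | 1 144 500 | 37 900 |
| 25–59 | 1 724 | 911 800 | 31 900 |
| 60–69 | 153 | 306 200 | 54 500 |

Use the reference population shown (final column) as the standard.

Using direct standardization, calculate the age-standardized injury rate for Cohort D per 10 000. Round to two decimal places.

Age-specific rates per 10 000 for Cohort D: 26.69, 25.05, 18.91, 5.00.
Standard total = 161 200; weights = 0.2289, 0.2351, 0.1979, 0.3381.
Standardized rate: 0.2289×26.69 + 0.2351×25.05 + 0.1979×18.91 + 0.3381×5.00 = 17.4297 per 10 000.

17.43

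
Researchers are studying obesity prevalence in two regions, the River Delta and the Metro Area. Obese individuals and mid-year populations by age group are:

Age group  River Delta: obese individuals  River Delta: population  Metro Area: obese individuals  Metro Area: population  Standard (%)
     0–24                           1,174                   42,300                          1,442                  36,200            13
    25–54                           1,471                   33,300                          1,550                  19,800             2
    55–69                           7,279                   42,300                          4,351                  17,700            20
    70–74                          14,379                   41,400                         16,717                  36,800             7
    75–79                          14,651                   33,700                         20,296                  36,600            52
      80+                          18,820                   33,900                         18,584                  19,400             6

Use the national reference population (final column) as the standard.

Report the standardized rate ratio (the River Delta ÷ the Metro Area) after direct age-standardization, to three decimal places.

Age-specific rates per 1,000 for the River Delta: 27.754, 44.174, 172.080, 347.319, 434.748, 555.162.
For the Metro Area: 39.834, 78.283, 245.819, 454.266, 554.536, 957.938.
Standard weights: 0.13, 0.02, 0.20, 0.07, 0.52, 0.06.
The River Delta: 0.1300×27.754 + 0.0200×44.174 + 0.2000×172.080 + 0.0700×347.319 + 0.5200×434.748 + 0.0600×555.162 = 322.5985 per 1,000.
The Metro Area: 0.1300×39.834 + 0.0200×78.283 + 0.2000×245.819 + 0.0700×454.266 + 0.5200×554.536 + 0.0600×957.938 = 433.5414 per 1,000.
Ratio = 322.5985 ÷ 433.5414 = 0.74410.

0.744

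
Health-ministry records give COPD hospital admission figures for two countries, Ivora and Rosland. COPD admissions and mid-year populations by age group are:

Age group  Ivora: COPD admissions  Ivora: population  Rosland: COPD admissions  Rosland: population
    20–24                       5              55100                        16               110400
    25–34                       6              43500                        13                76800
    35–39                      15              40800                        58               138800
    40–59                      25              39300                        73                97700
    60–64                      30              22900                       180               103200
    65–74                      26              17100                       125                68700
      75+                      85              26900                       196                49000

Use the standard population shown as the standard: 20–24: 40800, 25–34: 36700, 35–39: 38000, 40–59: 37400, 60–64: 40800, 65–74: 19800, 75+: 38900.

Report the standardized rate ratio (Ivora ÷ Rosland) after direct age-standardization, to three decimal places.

Age-specific rates per 10000 for Ivora: 0.91, 1.38, 3.68, 6.36, 13.10, 15.20, 31.60.
For Rosland: 1.45, 1.69, 4.18, 7.47, 17.44, 18.20, 40.00.
Standard total = 252400; weights = 0.1616, 0.1454, 0.1506, 0.1482, 0.1616, 0.0784, 0.1541.
Ivora: 0.1616×0.91 + 0.1454×1.38 + 0.1506×3.68 + 0.1482×6.36 + 0.1616×13.10 + 0.0784×15.20 + 0.1541×31.60 = 10.0238 per 10000.
Rosland: 0.1616×1.45 + 0.1454×1.69 + 0.1506×4.18 + 0.1482×7.47 + 0.1616×17.44 + 0.0784×18.20 + 0.1541×40.00 = 12.6283 per 10000.
Ratio = 10.0238 ÷ 12.6283 = 0.79375.

0.794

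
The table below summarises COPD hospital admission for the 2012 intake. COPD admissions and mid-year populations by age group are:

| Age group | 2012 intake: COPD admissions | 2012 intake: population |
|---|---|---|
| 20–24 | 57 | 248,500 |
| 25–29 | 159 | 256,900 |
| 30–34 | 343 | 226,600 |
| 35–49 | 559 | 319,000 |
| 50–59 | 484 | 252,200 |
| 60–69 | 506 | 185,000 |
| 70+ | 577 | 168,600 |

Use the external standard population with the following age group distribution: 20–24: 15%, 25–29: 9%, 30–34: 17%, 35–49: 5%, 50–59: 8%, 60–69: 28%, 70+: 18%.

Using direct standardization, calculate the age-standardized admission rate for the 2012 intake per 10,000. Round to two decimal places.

19.70

Age-specific rates per 10,000 for the 2012 intake: 2.29, 6.19, 15.14, 17.52, 19.19, 27.35, 34.22.
Standard weights: 0.15, 0.09, 0.17, 0.05, 0.08, 0.28, 0.18.
Standardized rate: 0.1500×2.29 + 0.0900×6.19 + 0.1700×15.14 + 0.0500×17.52 + 0.0800×19.19 + 0.2800×27.35 + 0.1800×34.22 = 19.7043 per 10,000.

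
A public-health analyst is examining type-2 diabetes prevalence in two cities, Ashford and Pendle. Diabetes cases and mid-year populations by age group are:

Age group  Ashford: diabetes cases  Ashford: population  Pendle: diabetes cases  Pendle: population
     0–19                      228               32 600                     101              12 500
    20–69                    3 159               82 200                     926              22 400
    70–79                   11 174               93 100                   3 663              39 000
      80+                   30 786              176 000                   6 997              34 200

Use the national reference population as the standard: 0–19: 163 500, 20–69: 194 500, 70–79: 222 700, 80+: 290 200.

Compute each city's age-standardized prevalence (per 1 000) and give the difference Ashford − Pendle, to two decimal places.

-4.07

Age-specific rates per 1 000 for Ashford: 6.994, 38.431, 120.021, 174.920.
For Pendle: 8.080, 41.339, 93.923, 204.591.
Standard total = 870 900; weights = 0.1877, 0.2233, 0.2557, 0.3332.
Ashford: 0.1877×6.994 + 0.2233×38.431 + 0.2557×120.021 + 0.3332×174.920 = 98.8735 per 1 000.
Pendle: 0.1877×8.080 + 0.2233×41.339 + 0.2557×93.923 + 0.3332×204.591 = 102.9400 per 1 000.
Difference = 98.8735 − 102.9400 = -4.0665.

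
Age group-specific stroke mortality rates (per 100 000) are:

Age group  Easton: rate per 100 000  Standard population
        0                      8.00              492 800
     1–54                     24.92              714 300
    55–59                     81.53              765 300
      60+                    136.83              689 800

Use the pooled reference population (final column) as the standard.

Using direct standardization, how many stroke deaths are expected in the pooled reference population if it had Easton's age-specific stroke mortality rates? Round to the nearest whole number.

1785

Expected stroke deaths = Σ (standard pop × age-specific rate ÷ 100 000)
= 492 800×8.00/100 000 + 714 300×24.92/100 000 + 765 300×81.53/100 000 + 689 800×136.83/100 000
= 39.42 + 178.00 + 623.95 + 943.85 = 1785.23.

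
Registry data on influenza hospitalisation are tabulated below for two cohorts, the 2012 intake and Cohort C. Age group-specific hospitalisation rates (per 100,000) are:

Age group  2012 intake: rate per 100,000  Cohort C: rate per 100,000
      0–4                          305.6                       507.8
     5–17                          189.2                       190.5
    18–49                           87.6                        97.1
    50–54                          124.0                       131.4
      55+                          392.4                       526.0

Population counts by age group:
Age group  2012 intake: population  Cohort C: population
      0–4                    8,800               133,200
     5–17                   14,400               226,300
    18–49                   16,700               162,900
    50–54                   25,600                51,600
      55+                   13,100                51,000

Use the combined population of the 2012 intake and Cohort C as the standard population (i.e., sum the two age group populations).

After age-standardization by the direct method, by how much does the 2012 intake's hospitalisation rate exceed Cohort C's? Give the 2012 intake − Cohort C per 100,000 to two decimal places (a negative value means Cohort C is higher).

Combined standard total = 703,600; weights = 0.2018, 0.3421, 0.2553, 0.1097, 0.0911.
The 2012 intake: 0.2018×305.6 + 0.3421×189.2 + 0.2553×87.6 + 0.1097×124.0 + 0.0911×392.4 = 198.1157 per 100,000.
Cohort C: 0.2018×507.8 + 0.3421×190.5 + 0.2553×97.1 + 0.1097×131.4 + 0.0911×526.0 = 254.7766 per 100,000.
Difference = 198.1157 − 254.7766 = -56.6608.

-56.66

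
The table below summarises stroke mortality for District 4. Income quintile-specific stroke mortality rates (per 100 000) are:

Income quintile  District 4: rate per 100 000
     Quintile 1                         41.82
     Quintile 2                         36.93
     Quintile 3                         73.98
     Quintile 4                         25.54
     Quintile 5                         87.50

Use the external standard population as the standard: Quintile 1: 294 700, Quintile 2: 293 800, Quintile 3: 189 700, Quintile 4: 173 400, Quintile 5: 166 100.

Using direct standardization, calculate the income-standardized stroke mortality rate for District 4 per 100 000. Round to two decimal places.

50.26

Standard total = 1 117 700; weights = 0.2637, 0.2629, 0.1697, 0.1551, 0.1486.
Standardized rate: 0.2637×41.82 + 0.2629×36.93 + 0.1697×73.98 + 0.1551×25.54 + 0.1486×87.50 = 50.2557 per 100 000.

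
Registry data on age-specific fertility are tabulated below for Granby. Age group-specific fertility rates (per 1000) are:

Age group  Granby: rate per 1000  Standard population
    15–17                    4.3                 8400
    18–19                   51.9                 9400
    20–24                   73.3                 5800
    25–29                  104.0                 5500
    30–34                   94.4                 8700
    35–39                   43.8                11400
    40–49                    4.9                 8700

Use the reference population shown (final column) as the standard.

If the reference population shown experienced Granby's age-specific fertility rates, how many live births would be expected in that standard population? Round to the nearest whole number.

2884

Expected live births = Σ (standard pop × age-specific rate ÷ 1000)
= 8400×4.3/1000 + 9400×51.9/1000 + 5800×73.3/1000 + 5500×104.0/1000 + 8700×94.4/1000 + 11400×43.8/1000 + 8700×4.9/1000
= 36.12 + 487.86 + 425.14 + 572.00 + 821.28 + 499.32 + 42.63 = 2884.35.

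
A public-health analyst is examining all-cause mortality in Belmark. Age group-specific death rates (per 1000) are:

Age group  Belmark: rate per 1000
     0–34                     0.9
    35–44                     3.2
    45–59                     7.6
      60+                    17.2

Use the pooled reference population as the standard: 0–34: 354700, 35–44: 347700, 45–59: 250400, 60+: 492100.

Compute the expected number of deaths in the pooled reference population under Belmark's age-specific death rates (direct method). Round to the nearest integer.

11799

Expected deaths = Σ (standard pop × age-specific rate ÷ 1000)
= 354700×0.9/1000 + 347700×3.2/1000 + 250400×7.6/1000 + 492100×17.2/1000
= 319.23 + 1112.64 + 1903.04 + 8464.12 = 11799.03.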